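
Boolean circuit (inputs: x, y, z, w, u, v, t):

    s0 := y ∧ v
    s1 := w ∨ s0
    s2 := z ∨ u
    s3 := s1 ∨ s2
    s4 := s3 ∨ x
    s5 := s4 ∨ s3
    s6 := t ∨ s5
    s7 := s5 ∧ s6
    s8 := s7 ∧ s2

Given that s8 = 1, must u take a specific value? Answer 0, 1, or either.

Both values of u occur among assignments with s8 = 1:
  u=0: x=0, y=0, z=1, w=0, u=0, v=0, t=0
  u=1: x=0, y=0, z=0, w=0, u=1, v=0, t=0

either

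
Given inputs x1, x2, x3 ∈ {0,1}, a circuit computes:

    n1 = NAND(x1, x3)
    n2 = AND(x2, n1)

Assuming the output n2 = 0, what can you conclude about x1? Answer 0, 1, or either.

either

Both values of x1 occur among assignments with n2 = 0:
  x1=0: x1=0, x2=0, x3=0
  x1=1: x1=1, x2=0, x3=0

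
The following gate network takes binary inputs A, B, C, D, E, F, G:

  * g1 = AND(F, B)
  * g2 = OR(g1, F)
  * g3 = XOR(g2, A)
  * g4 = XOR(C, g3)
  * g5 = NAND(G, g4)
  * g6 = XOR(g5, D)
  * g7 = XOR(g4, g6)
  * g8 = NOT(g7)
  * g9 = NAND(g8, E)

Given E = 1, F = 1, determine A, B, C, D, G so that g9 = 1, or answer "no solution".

g9 = NAND(g8, E) must be 1, so at least one of g8, E is 0.
Check with E = 1, F = 1 and A=0, B=0, C=1, D=0, G=1:
g1 = AND(F, B) = AND(1, 0) = 0
g2 = OR(g1, F) = OR(0, 1) = 1
g3 = XOR(g2, A) = XOR(1, 0) = 1
g4 = XOR(C, g3) = XOR(1, 1) = 0
g5 = NAND(G, g4) = NAND(1, 0) = 1
g6 = XOR(g5, D) = XOR(1, 0) = 1
g7 = XOR(g4, g6) = XOR(0, 1) = 1
g8 = NOT(g7) = NOT 1 = 0
g9 = NAND(g8, E) = NAND(0, 1) = 1
So g9 = 1.

A=0, B=0, C=1, D=0, G=1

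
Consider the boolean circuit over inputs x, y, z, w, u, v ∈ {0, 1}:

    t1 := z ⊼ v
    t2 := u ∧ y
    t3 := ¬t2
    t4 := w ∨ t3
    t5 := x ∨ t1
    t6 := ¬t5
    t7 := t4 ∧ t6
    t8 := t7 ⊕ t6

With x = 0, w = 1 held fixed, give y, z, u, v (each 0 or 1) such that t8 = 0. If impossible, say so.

t8 = t7 ⊕ t6 must be 0, so t7 and t6 are equal.
Check with x = 0, w = 1 and y=0, z=1, u=0, v=1:
t1 = z ⊼ v = 1 ⊼ 1 = 0
t2 = u ∧ y = 0 ∧ 0 = 0
t3 = ¬t2 = ¬0 = 1
t4 = w ∨ t3 = 1 ∨ 1 = 1
t5 = x ∨ t1 = 0 ∨ 0 = 0
t6 = ¬t5 = ¬0 = 1
t7 = t4 ∧ t6 = 1 ∧ 1 = 1
t8 = t7 ⊕ t6 = 1 ⊕ 1 = 0
So t8 = 0.

y=0, z=1, u=0, v=1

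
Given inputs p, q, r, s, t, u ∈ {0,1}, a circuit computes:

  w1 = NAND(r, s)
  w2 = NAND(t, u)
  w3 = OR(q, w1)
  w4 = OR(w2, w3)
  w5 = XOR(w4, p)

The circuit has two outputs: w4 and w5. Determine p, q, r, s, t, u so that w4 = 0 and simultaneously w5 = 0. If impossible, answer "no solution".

Check with p=0 q=0 r=1 s=1 t=1 u=1:
w1 = NAND(r, s) = NAND(1, 1) = 0
w2 = NAND(t, u) = NAND(1, 1) = 0
w3 = OR(q, w1) = OR(0, 0) = 0
w4 = OR(w2, w3) = OR(0, 0) = 0
w5 = XOR(w4, p) = XOR(0, 0) = 0
So w4 = 0 and w5 = 0.

p=0 q=0 r=1 s=1 t=1 u=1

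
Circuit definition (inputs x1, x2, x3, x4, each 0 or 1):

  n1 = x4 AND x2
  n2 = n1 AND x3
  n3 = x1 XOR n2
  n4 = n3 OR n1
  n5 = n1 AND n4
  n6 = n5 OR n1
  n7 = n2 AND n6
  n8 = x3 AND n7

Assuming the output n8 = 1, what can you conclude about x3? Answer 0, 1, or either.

1

n8 = x3 AND n7 must be 1, so both x3 = 1 and n7 = 1.
n7 = n2 AND n6 must be 1, so both n2 = 1 and n6 = 1.
Every assignment with n8 = 1 has x3 = 1; there are 2 such assignment(s).
  x1=0, x2=1, x3=1, x4=1
  x1=1, x2=1, x3=1, x4=1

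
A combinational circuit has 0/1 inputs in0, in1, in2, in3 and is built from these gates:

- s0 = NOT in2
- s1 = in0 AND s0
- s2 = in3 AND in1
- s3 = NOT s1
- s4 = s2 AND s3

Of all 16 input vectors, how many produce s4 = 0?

13

s4 = s2 AND s3 must be 0, so at least one of s2, s3 is 0.
Enumerating the 16 input combinations, 13 give s4 = 0 and 3 give s4 = 1.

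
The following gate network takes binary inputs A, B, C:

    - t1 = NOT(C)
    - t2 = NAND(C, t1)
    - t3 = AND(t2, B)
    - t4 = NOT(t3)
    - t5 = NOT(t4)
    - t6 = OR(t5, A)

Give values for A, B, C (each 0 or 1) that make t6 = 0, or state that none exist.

t6 = OR(t5, A) must be 0, so both t5 = 0 and A = 0.
t5 = NOT(t4) must be 0, so t4 = 1.
t4 = NOT(t3) must be 1, so t3 = 0.
Check with A=0, B=0, C=1:
t1 = NOT(C) = NOT 1 = 0
t2 = NAND(C, t1) = NAND(1, 0) = 1
t3 = AND(t2, B) = AND(1, 0) = 0
t4 = NOT(t3) = NOT 0 = 1
t5 = NOT(t4) = NOT 1 = 0
t6 = OR(t5, A) = OR(0, 0) = 0
So t6 = 0 as required.

A=0, B=0, C=1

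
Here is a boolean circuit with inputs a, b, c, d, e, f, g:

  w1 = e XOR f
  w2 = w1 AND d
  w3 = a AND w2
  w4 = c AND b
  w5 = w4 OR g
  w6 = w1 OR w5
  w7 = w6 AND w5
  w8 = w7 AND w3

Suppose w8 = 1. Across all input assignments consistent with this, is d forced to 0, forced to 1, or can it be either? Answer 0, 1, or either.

1

w8 = w7 AND w3 must be 1, so both w7 = 1 and w3 = 1.
w7 = w6 AND w5 must be 1, so both w6 = 1 and w5 = 1.
Every assignment with w8 = 1 has d = 1; there are 10 such assignment(s).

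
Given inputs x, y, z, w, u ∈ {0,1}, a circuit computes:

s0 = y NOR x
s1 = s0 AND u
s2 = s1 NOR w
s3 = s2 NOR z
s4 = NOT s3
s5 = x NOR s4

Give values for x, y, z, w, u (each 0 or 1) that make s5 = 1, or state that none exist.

s5 = x NOR s4 must be 1, so both x = 0 and s4 = 0.
Check with x=0, y=0, z=0, w=0, u=1:
s0 = y NOR x = 0 NOR 0 = 1
s1 = s0 AND u = 1 AND 1 = 1
s2 = s1 NOR w = 1 NOR 0 = 0
s3 = s2 NOR z = 0 NOR 0 = 1
s4 = NOT s3 = NOT 1 = 0
s5 = x NOR s4 = 0 NOR 0 = 1
So s5 = 1 as required.

x=0, y=0, z=0, w=0, u=1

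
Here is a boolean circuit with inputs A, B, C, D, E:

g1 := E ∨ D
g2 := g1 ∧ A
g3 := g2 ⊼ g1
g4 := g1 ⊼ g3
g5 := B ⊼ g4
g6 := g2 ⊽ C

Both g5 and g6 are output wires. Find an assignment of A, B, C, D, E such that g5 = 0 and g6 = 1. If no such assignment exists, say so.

Check with A=1, B=1, C=0, D=0, E=0:
g1 = E ∨ D = 0 ∨ 0 = 0
g2 = g1 ∧ A = 0 ∧ 1 = 0
g3 = g2 ⊼ g1 = 0 ⊼ 0 = 1
g4 = g1 ⊼ g3 = 0 ⊼ 1 = 1
g5 = B ⊼ g4 = 1 ⊼ 1 = 0
g6 = g2 ⊽ C = 0 ⊽ 0 = 1
So g5 = 0 and g6 = 1.

A=1, B=1, C=0, D=0, E=0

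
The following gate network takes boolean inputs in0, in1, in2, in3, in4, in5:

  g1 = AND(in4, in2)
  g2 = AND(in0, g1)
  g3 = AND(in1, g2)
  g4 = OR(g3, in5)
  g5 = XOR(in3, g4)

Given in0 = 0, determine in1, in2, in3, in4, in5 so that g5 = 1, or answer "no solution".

in1=0, in2=1, in3=0, in4=1, in5=1

Check with in0 = 0 and in1=0, in2=1, in3=0, in4=1, in5=1:
g1 = AND(in4, in2) = AND(1, 1) = 1
g2 = AND(in0, g1) = AND(0, 1) = 0
g3 = AND(in1, g2) = AND(0, 0) = 0
g4 = OR(g3, in5) = OR(0, 1) = 1
g5 = XOR(in3, g4) = XOR(0, 1) = 1
So g5 = 1.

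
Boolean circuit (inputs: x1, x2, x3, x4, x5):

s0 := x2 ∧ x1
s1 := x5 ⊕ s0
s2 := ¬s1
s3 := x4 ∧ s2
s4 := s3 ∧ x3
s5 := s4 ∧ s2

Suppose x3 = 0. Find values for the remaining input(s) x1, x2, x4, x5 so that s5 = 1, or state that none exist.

With x3 = 0 fixed, none of the 16 settings of x1, x2, x4, x5 give s5 = 1.
For example, with x1=0, x2=0, x4=1, x5=0:
s0 = x2 ∧ x1 = 0 ∧ 0 = 0
s1 = x5 ⊕ s0 = 0 ⊕ 0 = 0
s2 = ¬s1 = ¬0 = 1
s3 = x4 ∧ s2 = 1 ∧ 1 = 1
s4 = s3 ∧ x3 = 1 ∧ 0 = 0
s5 = s4 ∧ s2 = 0 ∧ 1 = 0
giving s5 = 0 ≠ 1.

no solution exists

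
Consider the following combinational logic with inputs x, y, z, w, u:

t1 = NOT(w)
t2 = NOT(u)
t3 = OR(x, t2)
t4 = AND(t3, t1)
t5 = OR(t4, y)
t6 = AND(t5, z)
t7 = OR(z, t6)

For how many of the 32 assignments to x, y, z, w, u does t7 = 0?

t7 = OR(z, t6) must be 0, so both z = 0 and t6 = 0.
Enumerating the 32 input combinations, 16 give t7 = 0 and 16 give t7 = 1.

16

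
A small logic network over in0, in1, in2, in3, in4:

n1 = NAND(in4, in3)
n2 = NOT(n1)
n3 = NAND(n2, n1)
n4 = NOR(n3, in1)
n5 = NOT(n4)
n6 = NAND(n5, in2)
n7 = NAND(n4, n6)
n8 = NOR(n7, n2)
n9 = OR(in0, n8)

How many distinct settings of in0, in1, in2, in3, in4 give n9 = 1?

n9 = OR(in0, n8) must be 1, so at least one of in0, n8 is 1.
Enumerating the 32 input combinations, 16 give n9 = 1 and 16 give n9 = 0.

16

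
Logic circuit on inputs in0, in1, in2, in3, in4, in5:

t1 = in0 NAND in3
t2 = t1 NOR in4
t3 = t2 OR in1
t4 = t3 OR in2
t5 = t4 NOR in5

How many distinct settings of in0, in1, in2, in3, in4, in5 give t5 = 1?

t5 = t4 NOR in5 must be 1, so both t4 = 0 and in5 = 0.
t4 = t3 OR in2 must be 0, so both t3 = 0 and in2 = 0.
Enumerating the 64 input combinations, 7 give t5 = 1 and 57 give t5 = 0.

7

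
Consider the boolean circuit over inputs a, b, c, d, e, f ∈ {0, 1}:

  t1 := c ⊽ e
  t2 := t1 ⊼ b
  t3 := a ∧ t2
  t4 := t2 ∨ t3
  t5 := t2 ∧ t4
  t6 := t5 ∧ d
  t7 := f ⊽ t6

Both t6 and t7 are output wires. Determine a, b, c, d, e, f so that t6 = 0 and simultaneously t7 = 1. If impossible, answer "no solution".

a=1, b=1, c=1, d=0, e=1, f=0

Check with a=1, b=1, c=1, d=0, e=1, f=0:
t1 = c ⊽ e = 1 ⊽ 1 = 0
t2 = t1 ⊼ b = 0 ⊼ 1 = 1
t3 = a ∧ t2 = 1 ∧ 1 = 1
t4 = t2 ∨ t3 = 1 ∨ 1 = 1
t5 = t2 ∧ t4 = 1 ∧ 1 = 1
t6 = t5 ∧ d = 1 ∧ 0 = 0
t7 = f ⊽ t6 = 0 ⊽ 0 = 1
So t6 = 0 and t7 = 1.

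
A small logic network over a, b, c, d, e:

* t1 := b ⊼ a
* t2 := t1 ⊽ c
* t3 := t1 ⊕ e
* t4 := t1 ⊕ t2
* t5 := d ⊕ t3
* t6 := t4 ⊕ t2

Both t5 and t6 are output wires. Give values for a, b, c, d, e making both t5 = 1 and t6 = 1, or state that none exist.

a=0, b=1, c=0, d=1, e=1

Check with a=0, b=1, c=0, d=1, e=1:
t1 = b ⊼ a = 1 ⊼ 0 = 1
t2 = t1 ⊽ c = 1 ⊽ 0 = 0
t3 = t1 ⊕ e = 1 ⊕ 1 = 0
t4 = t1 ⊕ t2 = 1 ⊕ 0 = 1
t5 = d ⊕ t3 = 1 ⊕ 0 = 1
t6 = t4 ⊕ t2 = 1 ⊕ 0 = 1
So t5 = 1 and t6 = 1.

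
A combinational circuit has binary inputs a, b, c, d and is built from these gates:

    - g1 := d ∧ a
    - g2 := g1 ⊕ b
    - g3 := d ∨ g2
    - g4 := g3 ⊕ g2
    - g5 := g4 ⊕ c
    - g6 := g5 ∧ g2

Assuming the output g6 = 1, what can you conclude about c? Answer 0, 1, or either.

1

g6 = g5 ∧ g2 must be 1, so both g5 = 1 and g2 = 1.
Every assignment with g6 = 1 has c = 1; there are 4 such assignment(s).
  a=0, b=1, c=1, d=0
  a=0, b=1, c=1, d=1
  a=1, b=0, c=1, d=1
  a=1, b=1, c=1, d=0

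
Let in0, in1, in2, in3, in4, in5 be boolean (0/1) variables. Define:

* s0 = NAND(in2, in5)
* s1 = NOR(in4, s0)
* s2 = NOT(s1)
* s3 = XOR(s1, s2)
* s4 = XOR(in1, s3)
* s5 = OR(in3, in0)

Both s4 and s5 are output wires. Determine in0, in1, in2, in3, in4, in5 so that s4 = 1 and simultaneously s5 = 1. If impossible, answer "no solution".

in0=1, in1=0, in2=0, in3=0, in4=0, in5=0

Check with in0=1, in1=0, in2=0, in3=0, in4=0, in5=0:
s0 = NAND(in2, in5) = NAND(0, 0) = 1
s1 = NOR(in4, s0) = NOR(0, 1) = 0
s2 = NOT(s1) = NOT 0 = 1
s3 = XOR(s1, s2) = XOR(0, 1) = 1
s4 = XOR(in1, s3) = XOR(0, 1) = 1
s5 = OR(in3, in0) = OR(0, 1) = 1
So s4 = 1 and s5 = 1.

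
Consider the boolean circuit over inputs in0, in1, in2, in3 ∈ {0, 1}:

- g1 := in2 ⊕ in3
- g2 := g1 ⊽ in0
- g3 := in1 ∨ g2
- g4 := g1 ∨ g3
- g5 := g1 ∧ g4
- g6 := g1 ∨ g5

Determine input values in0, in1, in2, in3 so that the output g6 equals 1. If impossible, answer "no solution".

Check with in0=0, in1=0, in2=1, in3=0:
g1 = in2 ⊕ in3 = 1 ⊕ 0 = 1
g2 = g1 ⊽ in0 = 1 ⊽ 0 = 0
g3 = in1 ∨ g2 = 0 ∨ 0 = 0
g4 = g1 ∨ g3 = 1 ∨ 0 = 1
g5 = g1 ∧ g4 = 1 ∧ 1 = 1
g6 = g1 ∨ g5 = 1 ∨ 1 = 1
So g6 = 1 as required.

in0=0, in1=0, in2=1, in3=0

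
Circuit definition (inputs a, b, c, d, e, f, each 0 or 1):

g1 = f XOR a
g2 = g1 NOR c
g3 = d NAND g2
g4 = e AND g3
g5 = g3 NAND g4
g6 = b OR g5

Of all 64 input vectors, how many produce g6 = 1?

50

g6 = b OR g5 must be 1, so at least one of b, g5 is 1.
Enumerating the 64 input combinations, 50 give g6 = 1 and 14 give g6 = 0.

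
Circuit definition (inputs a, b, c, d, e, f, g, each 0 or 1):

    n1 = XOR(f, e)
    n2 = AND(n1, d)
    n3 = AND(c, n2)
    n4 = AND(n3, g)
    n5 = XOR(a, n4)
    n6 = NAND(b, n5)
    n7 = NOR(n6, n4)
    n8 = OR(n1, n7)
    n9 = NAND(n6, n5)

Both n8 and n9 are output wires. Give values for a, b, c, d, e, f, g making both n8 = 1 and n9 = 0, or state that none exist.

Check with a=1, b=0, c=0, d=1, e=0, f=1, g=1:
n1 = XOR(f, e) = XOR(1, 0) = 1
n2 = AND(n1, d) = AND(1, 1) = 1
n3 = AND(c, n2) = AND(0, 1) = 0
n4 = AND(n3, g) = AND(0, 1) = 0
n5 = XOR(a, n4) = XOR(1, 0) = 1
n6 = NAND(b, n5) = NAND(0, 1) = 1
n7 = NOR(n6, n4) = NOR(1, 0) = 0
n8 = OR(n1, n7) = OR(1, 0) = 1
n9 = NAND(n6, n5) = NAND(1, 1) = 0
So n8 = 1 and n9 = 0.

a=1, b=0, c=0, d=1, e=0, f=1, g=1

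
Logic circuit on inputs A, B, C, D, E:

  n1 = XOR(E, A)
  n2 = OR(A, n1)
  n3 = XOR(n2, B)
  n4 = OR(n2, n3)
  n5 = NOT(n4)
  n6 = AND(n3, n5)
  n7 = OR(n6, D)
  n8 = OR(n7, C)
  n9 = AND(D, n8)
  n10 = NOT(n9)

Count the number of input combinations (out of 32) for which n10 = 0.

n10 = NOT(n9) must be 0, so n9 = 1.
Enumerating the 32 input combinations, 16 give n10 = 0 and 16 give n10 = 1.

16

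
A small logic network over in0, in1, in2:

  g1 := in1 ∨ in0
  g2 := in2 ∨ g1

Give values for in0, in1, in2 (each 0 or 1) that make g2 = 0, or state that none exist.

g2 = in2 ∨ g1 must be 0, so both in2 = 0 and g1 = 0.
Check with in0=0 in1=0 in2=0:
g1 = in1 ∨ in0 = 0 ∨ 0 = 0
g2 = in2 ∨ g1 = 0 ∨ 0 = 0
So g2 = 0 as required.

in0=0 in1=0 in2=0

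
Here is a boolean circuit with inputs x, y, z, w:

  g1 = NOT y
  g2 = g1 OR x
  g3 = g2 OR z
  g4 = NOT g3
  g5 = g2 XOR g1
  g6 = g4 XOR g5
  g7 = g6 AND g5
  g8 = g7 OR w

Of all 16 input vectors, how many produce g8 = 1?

10

g8 = g7 OR w must be 1, so at least one of g7, w is 1.
Enumerating the 16 input combinations, 10 give g8 = 1 and 6 give g8 = 0.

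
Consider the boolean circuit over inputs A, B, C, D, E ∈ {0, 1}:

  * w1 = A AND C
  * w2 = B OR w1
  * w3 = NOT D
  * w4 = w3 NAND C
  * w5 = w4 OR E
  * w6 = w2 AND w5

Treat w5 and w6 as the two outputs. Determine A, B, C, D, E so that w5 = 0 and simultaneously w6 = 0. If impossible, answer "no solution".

Check with A=1, B=1, C=1, D=0, E=0:
w1 = A AND C = 1 AND 1 = 1
w2 = B OR w1 = 1 OR 1 = 1
w3 = NOT D = NOT 0 = 1
w4 = w3 NAND C = 1 NAND 1 = 0
w5 = w4 OR E = 0 OR 0 = 0
w6 = w2 AND w5 = 1 AND 0 = 0
So w5 = 0 and w6 = 0.

A=1, B=1, C=1, D=0, E=0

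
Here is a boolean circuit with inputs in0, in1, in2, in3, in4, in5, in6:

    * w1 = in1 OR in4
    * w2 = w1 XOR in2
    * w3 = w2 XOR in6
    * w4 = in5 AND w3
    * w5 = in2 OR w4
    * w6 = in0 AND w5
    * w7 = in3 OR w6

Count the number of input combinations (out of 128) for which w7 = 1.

w7 = in3 OR w6 must be 1, so at least one of in3, w6 is 1.
Enumerating the 128 input combinations, 84 give w7 = 1 and 44 give w7 = 0.

84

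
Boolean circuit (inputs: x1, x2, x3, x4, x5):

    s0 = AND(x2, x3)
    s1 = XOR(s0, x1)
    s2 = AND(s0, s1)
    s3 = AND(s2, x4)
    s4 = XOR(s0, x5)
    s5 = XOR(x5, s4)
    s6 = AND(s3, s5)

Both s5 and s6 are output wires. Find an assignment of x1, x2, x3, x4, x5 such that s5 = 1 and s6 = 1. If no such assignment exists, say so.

x1=0 x2=1 x3=1 x4=1 x5=1

Check with x1=0 x2=1 x3=1 x4=1 x5=1:
s0 = AND(x2, x3) = AND(1, 1) = 1
s1 = XOR(s0, x1) = XOR(1, 0) = 1
s2 = AND(s0, s1) = AND(1, 1) = 1
s3 = AND(s2, x4) = AND(1, 1) = 1
s4 = XOR(s0, x5) = XOR(1, 1) = 0
s5 = XOR(x5, s4) = XOR(1, 0) = 1
s6 = AND(s3, s5) = AND(1, 1) = 1
So s5 = 1 and s6 = 1.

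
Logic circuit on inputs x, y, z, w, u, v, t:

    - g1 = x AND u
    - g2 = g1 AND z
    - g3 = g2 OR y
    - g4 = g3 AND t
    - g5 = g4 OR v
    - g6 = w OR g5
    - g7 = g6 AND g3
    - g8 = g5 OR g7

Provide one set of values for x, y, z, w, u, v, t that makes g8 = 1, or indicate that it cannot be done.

g8 = g5 OR g7 must be 1, so at least one of g5, g7 is 1.
Check with x=0, y=0, z=1, w=0, u=1, v=1, t=1:
g1 = x AND u = 0 AND 1 = 0
g2 = g1 AND z = 0 AND 1 = 0
g3 = g2 OR y = 0 OR 0 = 0
g4 = g3 AND t = 0 AND 1 = 0
g5 = g4 OR v = 0 OR 1 = 1
g6 = w OR g5 = 0 OR 1 = 1
g7 = g6 AND g3 = 1 AND 0 = 0
g8 = g5 OR g7 = 1 OR 0 = 1
So g8 = 1 as required.

x=0, y=0, z=1, w=0, u=1, v=1, t=1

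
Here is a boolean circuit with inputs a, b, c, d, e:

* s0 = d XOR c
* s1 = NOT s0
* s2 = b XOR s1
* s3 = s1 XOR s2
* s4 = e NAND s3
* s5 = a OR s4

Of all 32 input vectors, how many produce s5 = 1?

28

s5 = a OR s4 must be 1, so at least one of a, s4 is 1.
Enumerating the 32 input combinations, 28 give s5 = 1 and 4 give s5 = 0.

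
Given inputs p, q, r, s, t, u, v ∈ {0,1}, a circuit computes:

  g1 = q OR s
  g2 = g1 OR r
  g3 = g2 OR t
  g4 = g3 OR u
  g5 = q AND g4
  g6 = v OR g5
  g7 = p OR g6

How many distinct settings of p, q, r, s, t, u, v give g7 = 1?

112

g7 = p OR g6 must be 1, so at least one of p, g6 is 1.
Enumerating the 128 input combinations, 112 give g7 = 1 and 16 give g7 = 0.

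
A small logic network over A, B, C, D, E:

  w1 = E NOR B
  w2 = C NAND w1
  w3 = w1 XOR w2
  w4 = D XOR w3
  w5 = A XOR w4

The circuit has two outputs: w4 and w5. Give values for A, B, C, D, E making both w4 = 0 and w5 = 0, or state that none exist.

A=0, B=0, C=1, D=1, E=1

Check with A=0, B=0, C=1, D=1, E=1:
w1 = E NOR B = 1 NOR 0 = 0
w2 = C NAND w1 = 1 NAND 0 = 1
w3 = w1 XOR w2 = 0 XOR 1 = 1
w4 = D XOR w3 = 1 XOR 1 = 0
w5 = A XOR w4 = 0 XOR 0 = 0
So w4 = 0 and w5 = 0.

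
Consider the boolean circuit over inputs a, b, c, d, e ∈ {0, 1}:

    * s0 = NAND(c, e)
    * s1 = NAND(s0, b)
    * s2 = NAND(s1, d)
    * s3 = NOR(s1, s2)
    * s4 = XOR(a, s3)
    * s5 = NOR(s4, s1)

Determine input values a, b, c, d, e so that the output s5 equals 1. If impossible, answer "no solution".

a=0, b=1, c=0, d=1, e=1

Check with a=0, b=1, c=0, d=1, e=1:
s0 = NAND(c, e) = NAND(0, 1) = 1
s1 = NAND(s0, b) = NAND(1, 1) = 0
s2 = NAND(s1, d) = NAND(0, 1) = 1
s3 = NOR(s1, s2) = NOR(0, 1) = 0
s4 = XOR(a, s3) = XOR(0, 0) = 0
s5 = NOR(s4, s1) = NOR(0, 0) = 1
So s5 = 1 as required.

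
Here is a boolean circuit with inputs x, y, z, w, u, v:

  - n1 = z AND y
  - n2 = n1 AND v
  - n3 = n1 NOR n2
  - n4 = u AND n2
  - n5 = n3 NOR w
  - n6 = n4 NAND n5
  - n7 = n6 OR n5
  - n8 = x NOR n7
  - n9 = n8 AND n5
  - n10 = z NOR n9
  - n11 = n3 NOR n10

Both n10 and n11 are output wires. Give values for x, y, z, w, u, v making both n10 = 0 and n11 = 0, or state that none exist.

x=0, y=0, z=1, w=1, u=1, v=1

Check with x=0, y=0, z=1, w=1, u=1, v=1:
n1 = z AND y = 1 AND 0 = 0
n2 = n1 AND v = 0 AND 1 = 0
n3 = n1 NOR n2 = 0 NOR 0 = 1
n4 = u AND n2 = 1 AND 0 = 0
n5 = n3 NOR w = 1 NOR 1 = 0
n6 = n4 NAND n5 = 0 NAND 0 = 1
n7 = n6 OR n5 = 1 OR 0 = 1
n8 = x NOR n7 = 0 NOR 1 = 0
n9 = n8 AND n5 = 0 AND 0 = 0
n10 = z NOR n9 = 1 NOR 0 = 0
n11 = n3 NOR n10 = 1 NOR 0 = 0
So n10 = 0 and n11 = 0.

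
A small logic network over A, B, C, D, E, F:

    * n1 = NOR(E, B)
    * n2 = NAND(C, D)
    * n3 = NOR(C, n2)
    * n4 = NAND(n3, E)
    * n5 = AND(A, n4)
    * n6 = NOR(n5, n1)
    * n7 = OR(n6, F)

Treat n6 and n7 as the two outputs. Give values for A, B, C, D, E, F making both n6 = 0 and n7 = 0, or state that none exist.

Check with A=1, B=0, C=1, D=0, E=1, F=0:
n1 = NOR(E, B) = NOR(1, 0) = 0
n2 = NAND(C, D) = NAND(1, 0) = 1
n3 = NOR(C, n2) = NOR(1, 1) = 0
n4 = NAND(n3, E) = NAND(0, 1) = 1
n5 = AND(A, n4) = AND(1, 1) = 1
n6 = NOR(n5, n1) = NOR(1, 0) = 0
n7 = OR(n6, F) = OR(0, 0) = 0
So n6 = 0 and n7 = 0.

A=1, B=0, C=1, D=0, E=1, F=0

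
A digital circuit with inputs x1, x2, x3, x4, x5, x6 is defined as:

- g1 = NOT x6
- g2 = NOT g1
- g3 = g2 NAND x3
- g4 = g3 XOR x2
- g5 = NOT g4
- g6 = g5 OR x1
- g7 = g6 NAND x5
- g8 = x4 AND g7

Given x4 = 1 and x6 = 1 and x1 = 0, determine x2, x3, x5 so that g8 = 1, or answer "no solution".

x2=0, x3=0, x5=1

Check with x4 = 1 and x6 = 1 and x1 = 0 and x2=0, x3=0, x5=1:
g1 = NOT x6 = NOT 1 = 0
g2 = NOT g1 = NOT 0 = 1
g3 = g2 NAND x3 = 1 NAND 0 = 1
g4 = g3 XOR x2 = 1 XOR 0 = 1
g5 = NOT g4 = NOT 1 = 0
g6 = g5 OR x1 = 0 OR 0 = 0
g7 = g6 NAND x5 = 0 NAND 1 = 1
g8 = x4 AND g7 = 1 AND 1 = 1
So g8 = 1.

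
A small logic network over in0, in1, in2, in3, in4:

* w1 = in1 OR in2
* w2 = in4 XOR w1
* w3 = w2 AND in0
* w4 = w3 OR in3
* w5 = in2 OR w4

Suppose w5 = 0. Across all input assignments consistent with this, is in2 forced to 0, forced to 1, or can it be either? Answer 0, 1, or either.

0

w5 = in2 OR w4 must be 0, so both in2 = 0 and w4 = 0.
w4 = w3 OR in3 must be 0, so both w3 = 0 and in3 = 0.
w3 = w2 AND in0 must be 0, so at least one of w2, in0 is 0.
Every assignment with w5 = 0 has in2 = 0; there are 6 such assignment(s).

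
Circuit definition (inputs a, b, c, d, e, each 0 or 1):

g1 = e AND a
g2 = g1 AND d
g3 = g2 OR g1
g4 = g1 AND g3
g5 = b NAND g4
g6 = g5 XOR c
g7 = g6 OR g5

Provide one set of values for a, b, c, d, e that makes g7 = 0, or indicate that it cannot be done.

g7 = g6 OR g5 must be 0, so both g6 = 0 and g5 = 0.
g6 = g5 XOR c must be 0, so g5 and c are equal.
g5 = b NAND g4 must be 0, so both b = 1 and g4 = 1.
Check with a=1, b=1, c=0, d=0, e=1:
g1 = e AND a = 1 AND 1 = 1
g2 = g1 AND d = 1 AND 0 = 0
g3 = g2 OR g1 = 0 OR 1 = 1
g4 = g1 AND g3 = 1 AND 1 = 1
g5 = b NAND g4 = 1 NAND 1 = 0
g6 = g5 XOR c = 0 XOR 0 = 0
g7 = g6 OR g5 = 0 OR 0 = 0
So g7 = 0 as required.

a=1, b=1, c=0, d=0, e=1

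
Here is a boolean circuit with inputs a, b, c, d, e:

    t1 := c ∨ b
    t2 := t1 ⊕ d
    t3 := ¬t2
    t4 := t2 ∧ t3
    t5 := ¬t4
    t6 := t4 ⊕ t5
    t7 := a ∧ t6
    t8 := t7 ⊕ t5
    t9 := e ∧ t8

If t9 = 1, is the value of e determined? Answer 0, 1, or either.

1

t9 = e ∧ t8 must be 1, so both e = 1 and t8 = 1.
t8 = t7 ⊕ t5 must be 1, so t7 and t5 differ.
Every assignment with t9 = 1 has e = 1; there are 8 such assignment(s).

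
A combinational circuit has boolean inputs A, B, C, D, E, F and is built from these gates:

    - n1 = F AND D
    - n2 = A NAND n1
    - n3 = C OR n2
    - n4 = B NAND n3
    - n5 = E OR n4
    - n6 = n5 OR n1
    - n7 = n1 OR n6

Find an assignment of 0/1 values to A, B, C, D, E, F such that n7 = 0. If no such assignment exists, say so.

A=0 B=1 C=1 D=0 E=0 F=0

n7 = n1 OR n6 must be 0, so both n1 = 0 and n6 = 0.
n1 = F AND D must be 0, so at least one of F, D is 0.
Check with A=0 B=1 C=1 D=0 E=0 F=0:
n1 = F AND D = 0 AND 0 = 0
n2 = A NAND n1 = 0 NAND 0 = 1
n3 = C OR n2 = 1 OR 1 = 1
n4 = B NAND n3 = 1 NAND 1 = 0
n5 = E OR n4 = 0 OR 0 = 0
n6 = n5 OR n1 = 0 OR 0 = 0
n7 = n1 OR n6 = 0 OR 0 = 0
So n7 = 0 as required.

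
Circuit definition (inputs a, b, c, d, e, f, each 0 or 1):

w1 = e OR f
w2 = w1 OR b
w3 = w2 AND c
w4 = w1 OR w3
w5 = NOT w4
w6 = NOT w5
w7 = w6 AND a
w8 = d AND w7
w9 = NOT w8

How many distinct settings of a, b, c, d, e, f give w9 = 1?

w9 = NOT w8 must be 1, so w8 = 0.
w8 = d AND w7 must be 0, so at least one of d, w7 is 0.
Enumerating the 64 input combinations, 51 give w9 = 1 and 13 give w9 = 0.

51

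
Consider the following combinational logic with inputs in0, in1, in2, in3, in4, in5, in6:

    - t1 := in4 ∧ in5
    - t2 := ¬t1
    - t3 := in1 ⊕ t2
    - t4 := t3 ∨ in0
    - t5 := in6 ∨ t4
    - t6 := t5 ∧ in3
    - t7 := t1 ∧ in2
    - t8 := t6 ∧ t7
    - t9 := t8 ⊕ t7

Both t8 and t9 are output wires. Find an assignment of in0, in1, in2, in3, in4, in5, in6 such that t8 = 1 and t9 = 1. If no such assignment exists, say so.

no solution exists

Across all 128 input combinations, none give both t8 = 1 and t9 = 1.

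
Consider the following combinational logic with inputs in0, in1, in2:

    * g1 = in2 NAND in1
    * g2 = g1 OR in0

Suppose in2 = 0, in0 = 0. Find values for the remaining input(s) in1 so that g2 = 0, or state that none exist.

no solution exists

With in2 = 0, in0 = 0 fixed, none of the 2 settings of in1 give g2 = 0.
For example, with in1=0:
g1 = in2 NAND in1 = 0 NAND 0 = 1
g2 = g1 OR in0 = 1 OR 0 = 1
giving g2 = 1 ≠ 0.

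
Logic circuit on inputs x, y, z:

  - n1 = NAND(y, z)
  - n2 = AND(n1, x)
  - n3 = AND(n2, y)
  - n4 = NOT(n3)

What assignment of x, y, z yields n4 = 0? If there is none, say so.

n4 = NOT(n3) must be 0, so n3 = 1.
Check with x=1, y=1, z=0:
n1 = NAND(y, z) = NAND(1, 0) = 1
n2 = AND(n1, x) = AND(1, 1) = 1
n3 = AND(n2, y) = AND(1, 1) = 1
n4 = NOT(n3) = NOT 1 = 0
So n4 = 0 as required.

x=1, y=1, z=0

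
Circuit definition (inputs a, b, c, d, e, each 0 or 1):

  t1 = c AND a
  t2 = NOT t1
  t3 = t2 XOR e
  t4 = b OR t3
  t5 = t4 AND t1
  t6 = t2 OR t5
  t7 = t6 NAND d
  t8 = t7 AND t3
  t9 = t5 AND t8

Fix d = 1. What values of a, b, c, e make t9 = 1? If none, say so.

With d = 1 fixed, none of the 16 settings of a, b, c, e give t9 = 1.
For example, with a=0, b=1, c=0, e=0:
t1 = c AND a = 0 AND 0 = 0
t2 = NOT t1 = NOT 0 = 1
t3 = t2 XOR e = 1 XOR 0 = 1
t4 = b OR t3 = 1 OR 1 = 1
t5 = t4 AND t1 = 1 AND 0 = 0
t6 = t2 OR t5 = 1 OR 0 = 1
t7 = t6 NAND d = 1 NAND 1 = 0
t8 = t7 AND t3 = 0 AND 1 = 0
t9 = t5 AND t8 = 0 AND 0 = 0
giving t9 = 0 ≠ 1.

no solution exists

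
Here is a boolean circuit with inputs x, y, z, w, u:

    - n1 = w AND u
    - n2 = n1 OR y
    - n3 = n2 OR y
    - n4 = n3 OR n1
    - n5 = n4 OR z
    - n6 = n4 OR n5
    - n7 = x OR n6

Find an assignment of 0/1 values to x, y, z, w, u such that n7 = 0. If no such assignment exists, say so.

n7 = x OR n6 must be 0, so both x = 0 and n6 = 0.
n6 = n4 OR n5 must be 0, so both n4 = 0 and n5 = 0.
n4 = n3 OR n1 must be 0, so both n3 = 0 and n1 = 0.
Check with x=0 y=0 z=0 w=1 u=0:
n1 = w AND u = 1 AND 0 = 0
n2 = n1 OR y = 0 OR 0 = 0
n3 = n2 OR y = 0 OR 0 = 0
n4 = n3 OR n1 = 0 OR 0 = 0
n5 = n4 OR z = 0 OR 0 = 0
n6 = n4 OR n5 = 0 OR 0 = 0
n7 = x OR n6 = 0 OR 0 = 0
So n7 = 0 as required.

x=0 y=0 z=0 w=1 u=0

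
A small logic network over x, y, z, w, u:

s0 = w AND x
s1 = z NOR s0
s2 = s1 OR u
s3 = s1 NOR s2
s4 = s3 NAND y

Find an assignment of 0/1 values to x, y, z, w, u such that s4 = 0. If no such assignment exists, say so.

s4 = s3 NAND y must be 0, so both s3 = 1 and y = 1.
Check with x=0, y=1, z=1, w=1, u=0:
s0 = w AND x = 1 AND 0 = 0
s1 = z NOR s0 = 1 NOR 0 = 0
s2 = s1 OR u = 0 OR 0 = 0
s3 = s1 NOR s2 = 0 NOR 0 = 1
s4 = s3 NAND y = 1 NAND 1 = 0
So s4 = 0 as required.

x=0, y=1, z=1, w=1, u=0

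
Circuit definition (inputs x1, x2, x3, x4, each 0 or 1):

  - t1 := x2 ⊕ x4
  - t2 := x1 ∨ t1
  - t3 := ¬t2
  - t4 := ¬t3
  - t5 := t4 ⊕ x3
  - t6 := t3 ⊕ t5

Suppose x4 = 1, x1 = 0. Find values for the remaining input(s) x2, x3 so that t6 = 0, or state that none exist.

x2=1, x3=1

t6 = t3 ⊕ t5 must be 0, so t3 and t5 are equal.
Check with x4 = 1, x1 = 0 and x2=1, x3=1:
t1 = x2 ⊕ x4 = 1 ⊕ 1 = 0
t2 = x1 ∨ t1 = 0 ∨ 0 = 0
t3 = ¬t2 = ¬0 = 1
t4 = ¬t3 = ¬1 = 0
t5 = t4 ⊕ x3 = 0 ⊕ 1 = 1
t6 = t3 ⊕ t5 = 1 ⊕ 1 = 0
So t6 = 0.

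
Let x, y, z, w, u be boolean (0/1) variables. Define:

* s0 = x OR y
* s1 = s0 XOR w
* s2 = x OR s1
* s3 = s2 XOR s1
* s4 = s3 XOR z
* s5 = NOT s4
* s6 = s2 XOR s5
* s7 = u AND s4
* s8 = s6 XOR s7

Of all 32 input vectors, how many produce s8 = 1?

s8 = s6 XOR s7 must be 1, so s6 and s7 differ.
Enumerating the 32 input combinations, 12 give s8 = 1 and 20 give s8 = 0.

12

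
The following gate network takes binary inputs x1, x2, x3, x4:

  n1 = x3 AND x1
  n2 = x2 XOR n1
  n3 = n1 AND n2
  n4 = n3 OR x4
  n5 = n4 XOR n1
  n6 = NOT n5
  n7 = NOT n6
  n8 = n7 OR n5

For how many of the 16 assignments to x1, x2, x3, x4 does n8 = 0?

n8 = n7 OR n5 must be 0, so both n7 = 0 and n5 = 0.
n7 = NOT n6 must be 0, so n6 = 1.
Enumerating the 16 input combinations, 9 give n8 = 0 and 7 give n8 = 1.

9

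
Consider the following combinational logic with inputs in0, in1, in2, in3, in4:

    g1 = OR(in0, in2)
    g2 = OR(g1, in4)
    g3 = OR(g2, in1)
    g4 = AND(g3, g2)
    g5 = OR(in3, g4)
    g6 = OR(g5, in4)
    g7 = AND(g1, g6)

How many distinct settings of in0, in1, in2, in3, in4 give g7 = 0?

g7 = AND(g1, g6) must be 0, so at least one of g1, g6 is 0.
Enumerating the 32 input combinations, 8 give g7 = 0 and 24 give g7 = 1.

8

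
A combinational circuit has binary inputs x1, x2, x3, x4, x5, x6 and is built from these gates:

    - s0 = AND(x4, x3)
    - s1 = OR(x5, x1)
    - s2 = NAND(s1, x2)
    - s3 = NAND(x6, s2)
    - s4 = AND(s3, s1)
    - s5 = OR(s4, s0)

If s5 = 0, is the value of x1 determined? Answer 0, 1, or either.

either

Both values of x1 occur among assignments with s5 = 0:
  x1=0: x1=0, x2=0, x3=0, x4=0, x5=0, x6=0
  x1=1: x1=1, x2=0, x3=0, x4=0, x5=0, x6=1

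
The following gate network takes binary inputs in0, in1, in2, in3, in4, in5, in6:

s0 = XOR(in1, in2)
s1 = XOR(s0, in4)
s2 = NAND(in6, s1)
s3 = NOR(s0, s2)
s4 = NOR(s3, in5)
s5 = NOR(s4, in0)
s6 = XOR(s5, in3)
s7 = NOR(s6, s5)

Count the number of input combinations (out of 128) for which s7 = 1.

s7 = NOR(s6, s5) must be 1, so both s6 = 0 and s5 = 0.
s6 = XOR(s5, in3) must be 0, so s5 and in3 are equal.
s5 = NOR(s4, in0) must be 0, so at least one of s4, in0 is 1.
Enumerating the 128 input combinations, 46 give s7 = 1 and 82 give s7 = 0.

46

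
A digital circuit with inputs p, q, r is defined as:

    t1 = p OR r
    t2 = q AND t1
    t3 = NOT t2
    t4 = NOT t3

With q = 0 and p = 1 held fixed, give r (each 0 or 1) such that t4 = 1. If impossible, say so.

no solution exists

With q = 0 and p = 1 fixed, none of the 2 settings of r give t4 = 1.
For example, with r=0:
t1 = p OR r = 1 OR 0 = 1
t2 = q AND t1 = 0 AND 1 = 0
t3 = NOT t2 = NOT 0 = 1
t4 = NOT t3 = NOT 1 = 0
giving t4 = 0 ≠ 1.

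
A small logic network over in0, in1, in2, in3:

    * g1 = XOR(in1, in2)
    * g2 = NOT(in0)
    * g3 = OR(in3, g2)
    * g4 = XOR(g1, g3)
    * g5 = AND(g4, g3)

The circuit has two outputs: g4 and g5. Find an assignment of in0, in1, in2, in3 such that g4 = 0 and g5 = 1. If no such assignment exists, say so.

Across all 16 input combinations, none give both g4 = 0 and g5 = 1.

no solution exists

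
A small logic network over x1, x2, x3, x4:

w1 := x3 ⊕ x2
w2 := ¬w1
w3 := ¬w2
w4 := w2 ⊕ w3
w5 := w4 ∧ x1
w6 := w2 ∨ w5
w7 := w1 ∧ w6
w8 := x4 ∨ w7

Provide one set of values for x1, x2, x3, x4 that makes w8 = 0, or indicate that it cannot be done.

Check with x1=0, x2=0, x3=1, x4=0:
w1 = x3 ⊕ x2 = 1 ⊕ 0 = 1
w2 = ¬w1 = ¬1 = 0
w3 = ¬w2 = ¬0 = 1
w4 = w2 ⊕ w3 = 0 ⊕ 1 = 1
w5 = w4 ∧ x1 = 1 ∧ 0 = 0
w6 = w2 ∨ w5 = 0 ∨ 0 = 0
w7 = w1 ∧ w6 = 1 ∧ 0 = 0
w8 = x4 ∨ w7 = 0 ∨ 0 = 0
So w8 = 0 as required.

x1=0, x2=0, x3=1, x4=0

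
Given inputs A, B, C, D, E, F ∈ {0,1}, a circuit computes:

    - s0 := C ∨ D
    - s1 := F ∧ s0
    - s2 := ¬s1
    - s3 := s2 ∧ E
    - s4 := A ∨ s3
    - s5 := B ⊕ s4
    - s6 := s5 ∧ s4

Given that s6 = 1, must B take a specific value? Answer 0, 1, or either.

0

s6 = s5 ∧ s4 must be 1, so both s5 = 1 and s4 = 1.
Every assignment with s6 = 1 has B = 0; there are 21 such assignment(s).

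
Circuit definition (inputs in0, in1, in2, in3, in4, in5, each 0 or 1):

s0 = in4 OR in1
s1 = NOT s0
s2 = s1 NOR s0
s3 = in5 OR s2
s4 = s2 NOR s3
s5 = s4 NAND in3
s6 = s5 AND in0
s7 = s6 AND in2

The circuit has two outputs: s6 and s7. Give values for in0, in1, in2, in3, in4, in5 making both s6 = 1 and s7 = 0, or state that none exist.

Check with in0=1, in1=0, in2=0, in3=0, in4=0, in5=1:
s0 = in4 OR in1 = 0 OR 0 = 0
s1 = NOT s0 = NOT 0 = 1
s2 = s1 NOR s0 = 1 NOR 0 = 0
s3 = in5 OR s2 = 1 OR 0 = 1
s4 = s2 NOR s3 = 0 NOR 1 = 0
s5 = s4 NAND in3 = 0 NAND 0 = 1
s6 = s5 AND in0 = 1 AND 1 = 1
s7 = s6 AND in2 = 1 AND 0 = 0
So s6 = 1 and s7 = 0.

in0=1, in1=0, in2=0, in3=0, in4=0, in5=1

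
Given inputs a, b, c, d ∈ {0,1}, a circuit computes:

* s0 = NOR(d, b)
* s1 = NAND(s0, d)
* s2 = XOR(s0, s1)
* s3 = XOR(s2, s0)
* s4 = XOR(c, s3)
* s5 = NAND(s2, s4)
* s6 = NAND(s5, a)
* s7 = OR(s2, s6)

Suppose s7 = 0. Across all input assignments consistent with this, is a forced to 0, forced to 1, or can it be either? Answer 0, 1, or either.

1

s7 = OR(s2, s6) must be 0, so both s2 = 0 and s6 = 0.
s2 = XOR(s0, s1) must be 0, so s0 and s1 are equal.
s6 = NAND(s5, a) must be 0, so both s5 = 1 and a = 1.
Every assignment with s7 = 0 has a = 1; there are 2 such assignment(s).
  a=1, b=0, c=0, d=0
  a=1, b=0, c=1, d=0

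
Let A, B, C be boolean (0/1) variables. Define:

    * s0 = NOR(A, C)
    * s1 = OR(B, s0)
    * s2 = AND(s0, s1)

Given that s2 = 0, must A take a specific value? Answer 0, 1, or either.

Both values of A occur among assignments with s2 = 0:
  A=0: A=0, B=0, C=1
  A=1: A=1, B=0, C=0

either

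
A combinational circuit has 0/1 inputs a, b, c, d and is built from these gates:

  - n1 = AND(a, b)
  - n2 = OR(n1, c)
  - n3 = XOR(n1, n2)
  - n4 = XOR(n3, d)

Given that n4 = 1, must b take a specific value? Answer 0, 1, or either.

Both values of b occur among assignments with n4 = 1:
  b=0: a=0, b=0, c=0, d=1
  b=1: a=0, b=1, c=0, d=1

either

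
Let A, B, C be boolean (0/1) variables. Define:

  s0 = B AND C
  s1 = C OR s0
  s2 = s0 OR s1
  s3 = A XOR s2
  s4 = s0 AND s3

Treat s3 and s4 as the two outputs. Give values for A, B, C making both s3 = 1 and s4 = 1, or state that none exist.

Check with A=0, B=1, C=1:
s0 = B AND C = 1 AND 1 = 1
s1 = C OR s0 = 1 OR 1 = 1
s2 = s0 OR s1 = 1 OR 1 = 1
s3 = A XOR s2 = 0 XOR 1 = 1
s4 = s0 AND s3 = 1 AND 1 = 1
So s3 = 1 and s4 = 1.

A=0, B=1, C=1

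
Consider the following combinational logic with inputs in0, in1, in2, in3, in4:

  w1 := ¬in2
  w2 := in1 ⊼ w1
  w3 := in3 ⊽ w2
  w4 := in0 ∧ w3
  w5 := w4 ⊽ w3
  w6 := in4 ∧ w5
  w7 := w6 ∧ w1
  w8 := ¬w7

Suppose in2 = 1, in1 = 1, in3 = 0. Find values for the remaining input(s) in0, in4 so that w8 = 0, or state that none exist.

no solution exists

With in2 = 1, in1 = 1, in3 = 0 fixed, none of the 4 settings of in0, in4 give w8 = 0.
For example, with in0=0, in4=0:
w1 = ¬in2 = ¬1 = 0
w2 = in1 ⊼ w1 = 1 ⊼ 0 = 1
w3 = in3 ⊽ w2 = 0 ⊽ 1 = 0
w4 = in0 ∧ w3 = 0 ∧ 0 = 0
w5 = w4 ⊽ w3 = 0 ⊽ 0 = 1
w6 = in4 ∧ w5 = 0 ∧ 1 = 0
w7 = w6 ∧ w1 = 0 ∧ 0 = 0
w8 = ¬w7 = ¬0 = 1
giving w8 = 1 ≠ 0.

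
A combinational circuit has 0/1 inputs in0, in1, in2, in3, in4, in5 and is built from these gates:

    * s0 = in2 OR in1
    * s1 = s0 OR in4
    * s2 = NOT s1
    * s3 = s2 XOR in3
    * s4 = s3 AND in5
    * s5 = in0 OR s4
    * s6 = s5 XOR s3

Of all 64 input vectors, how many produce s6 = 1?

24

s6 = s5 XOR s3 must be 1, so s5 and s3 differ.
Enumerating the 64 input combinations, 24 give s6 = 1 and 40 give s6 = 0.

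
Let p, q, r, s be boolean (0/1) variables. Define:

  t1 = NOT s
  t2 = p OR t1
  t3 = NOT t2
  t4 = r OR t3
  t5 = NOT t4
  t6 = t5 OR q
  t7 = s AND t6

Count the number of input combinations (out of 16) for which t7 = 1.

5

t7 = s AND t6 must be 1, so both s = 1 and t6 = 1.
t6 = t5 OR q must be 1, so at least one of t5, q is 1.
Satisfying assignments:
  p=0, q=1, r=0, s=1
  p=0, q=1, r=1, s=1
  p=1, q=0, r=0, s=1
  p=1, q=1, r=0, s=1
  p=1, q=1, r=1, s=1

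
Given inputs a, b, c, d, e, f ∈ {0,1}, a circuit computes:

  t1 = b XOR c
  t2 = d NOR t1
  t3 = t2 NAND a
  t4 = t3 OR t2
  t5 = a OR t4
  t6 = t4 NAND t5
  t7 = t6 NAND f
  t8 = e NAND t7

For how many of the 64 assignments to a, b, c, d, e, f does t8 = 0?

t8 = e NAND t7 must be 0, so both e = 1 and t7 = 1.
t7 = t6 NAND f must be 1, so at least one of t6, f is 0.
Enumerating the 64 input combinations, 32 give t8 = 0 and 32 give t8 = 1.

32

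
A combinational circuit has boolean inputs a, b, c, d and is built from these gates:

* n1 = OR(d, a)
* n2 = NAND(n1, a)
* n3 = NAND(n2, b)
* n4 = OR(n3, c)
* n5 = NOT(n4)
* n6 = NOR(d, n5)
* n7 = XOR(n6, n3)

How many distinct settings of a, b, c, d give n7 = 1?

7

n7 = XOR(n6, n3) must be 1, so n6 and n3 differ.
Enumerating the 16 input combinations, 7 give n7 = 1 and 9 give n7 = 0.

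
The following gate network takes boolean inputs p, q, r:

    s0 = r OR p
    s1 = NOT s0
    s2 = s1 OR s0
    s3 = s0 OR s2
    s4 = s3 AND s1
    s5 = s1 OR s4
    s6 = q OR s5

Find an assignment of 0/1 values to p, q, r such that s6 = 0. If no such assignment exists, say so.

Check with p=0, q=0, r=1:
s0 = r OR p = 1 OR 0 = 1
s1 = NOT s0 = NOT 1 = 0
s2 = s1 OR s0 = 0 OR 1 = 1
s3 = s0 OR s2 = 1 OR 1 = 1
s4 = s3 AND s1 = 1 AND 0 = 0
s5 = s1 OR s4 = 0 OR 0 = 0
s6 = q OR s5 = 0 OR 0 = 0
So s6 = 0 as required.

p=0, q=0, r=1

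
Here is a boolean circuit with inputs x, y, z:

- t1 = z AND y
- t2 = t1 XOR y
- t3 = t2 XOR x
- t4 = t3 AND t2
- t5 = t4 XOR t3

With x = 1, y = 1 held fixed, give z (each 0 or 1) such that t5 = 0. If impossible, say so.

z=0

Check with x = 1, y = 1 and z=0:
t1 = z AND y = 0 AND 1 = 0
t2 = t1 XOR y = 0 XOR 1 = 1
t3 = t2 XOR x = 1 XOR 1 = 0
t4 = t3 AND t2 = 0 AND 1 = 0
t5 = t4 XOR t3 = 0 XOR 0 = 0
So t5 = 0.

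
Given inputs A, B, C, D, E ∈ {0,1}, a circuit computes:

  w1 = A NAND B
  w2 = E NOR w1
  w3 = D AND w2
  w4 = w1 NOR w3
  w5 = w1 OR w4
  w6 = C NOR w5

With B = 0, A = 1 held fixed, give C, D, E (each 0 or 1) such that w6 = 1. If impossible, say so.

With B = 0, A = 1 fixed, none of the 8 settings of C, D, E give w6 = 1.
For example, with C=0, D=1, E=1:
w1 = A NAND B = 1 NAND 0 = 1
w2 = E NOR w1 = 1 NOR 1 = 0
w3 = D AND w2 = 1 AND 0 = 0
w4 = w1 NOR w3 = 1 NOR 0 = 0
w5 = w1 OR w4 = 1 OR 0 = 1
w6 = C NOR w5 = 0 NOR 1 = 0
giving w6 = 0 ≠ 1.

no solution exists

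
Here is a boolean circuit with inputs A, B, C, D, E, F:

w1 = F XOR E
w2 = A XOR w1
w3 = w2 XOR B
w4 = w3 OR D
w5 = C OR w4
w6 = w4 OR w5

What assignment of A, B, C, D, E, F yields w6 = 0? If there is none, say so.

Check with A=0 B=1 C=0 D=0 E=0 F=1:
w1 = F XOR E = 1 XOR 0 = 1
w2 = A XOR w1 = 0 XOR 1 = 1
w3 = w2 XOR B = 1 XOR 1 = 0
w4 = w3 OR D = 0 OR 0 = 0
w5 = C OR w4 = 0 OR 0 = 0
w6 = w4 OR w5 = 0 OR 0 = 0
So w6 = 0 as required.

A=0 B=1 C=0 D=0 E=0 F=1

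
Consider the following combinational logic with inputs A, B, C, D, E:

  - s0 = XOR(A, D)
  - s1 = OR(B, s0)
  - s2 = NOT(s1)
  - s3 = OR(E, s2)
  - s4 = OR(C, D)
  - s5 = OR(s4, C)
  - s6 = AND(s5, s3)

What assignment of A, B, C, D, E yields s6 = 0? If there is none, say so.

A=0, B=1, C=0, D=0, E=1

Check with A=0, B=1, C=0, D=0, E=1:
s0 = XOR(A, D) = XOR(0, 0) = 0
s1 = OR(B, s0) = OR(1, 0) = 1
s2 = NOT(s1) = NOT 1 = 0
s3 = OR(E, s2) = OR(1, 0) = 1
s4 = OR(C, D) = OR(0, 0) = 0
s5 = OR(s4, C) = OR(0, 0) = 0
s6 = AND(s5, s3) = AND(0, 1) = 0
So s6 = 0 as required.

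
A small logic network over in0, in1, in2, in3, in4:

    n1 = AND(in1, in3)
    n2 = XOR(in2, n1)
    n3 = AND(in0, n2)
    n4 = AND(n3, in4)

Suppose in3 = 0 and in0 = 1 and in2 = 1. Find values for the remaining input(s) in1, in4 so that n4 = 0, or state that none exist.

in1=0, in4=0

n4 = AND(n3, in4) must be 0, so at least one of n3, in4 is 0.
Check with in3 = 0 and in0 = 1 and in2 = 1 and in1=0, in4=0:
n1 = AND(in1, in3) = AND(0, 0) = 0
n2 = XOR(in2, n1) = XOR(1, 0) = 1
n3 = AND(in0, n2) = AND(1, 1) = 1
n4 = AND(n3, in4) = AND(1, 0) = 0
So n4 = 0.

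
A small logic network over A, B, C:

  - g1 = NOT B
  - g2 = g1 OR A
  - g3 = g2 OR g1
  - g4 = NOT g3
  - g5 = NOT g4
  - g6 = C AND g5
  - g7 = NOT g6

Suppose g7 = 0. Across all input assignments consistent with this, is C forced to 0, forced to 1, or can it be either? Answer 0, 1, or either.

g7 = NOT g6 must be 0, so g6 = 1.
g6 = C AND g5 must be 1, so both C = 1 and g5 = 1.
Every assignment with g7 = 0 has C = 1; there are 3 such assignment(s).
  A=0, B=0, C=1
  A=1, B=0, C=1
  A=1, B=1, C=1

1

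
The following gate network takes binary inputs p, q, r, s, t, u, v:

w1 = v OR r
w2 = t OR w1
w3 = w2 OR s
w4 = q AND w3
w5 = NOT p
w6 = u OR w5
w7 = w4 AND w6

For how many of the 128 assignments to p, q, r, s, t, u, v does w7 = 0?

83

w7 = w4 AND w6 must be 0, so at least one of w4, w6 is 0.
Enumerating the 128 input combinations, 83 give w7 = 0 and 45 give w7 = 1.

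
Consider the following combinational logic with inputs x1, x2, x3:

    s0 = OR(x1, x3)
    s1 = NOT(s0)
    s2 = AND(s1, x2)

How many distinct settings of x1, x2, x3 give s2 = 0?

s2 = AND(s1, x2) must be 0, so at least one of s1, x2 is 0.
Enumerating the 8 input combinations, 7 give s2 = 0 and 1 give s2 = 1.

7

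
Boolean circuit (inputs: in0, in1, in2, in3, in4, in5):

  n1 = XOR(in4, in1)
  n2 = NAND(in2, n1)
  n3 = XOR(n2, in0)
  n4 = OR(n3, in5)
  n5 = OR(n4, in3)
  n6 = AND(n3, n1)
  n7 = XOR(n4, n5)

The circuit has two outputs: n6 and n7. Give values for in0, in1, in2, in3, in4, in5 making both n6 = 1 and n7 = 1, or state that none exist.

no solution exists

Across all 64 input combinations, none give both n6 = 1 and n7 = 1.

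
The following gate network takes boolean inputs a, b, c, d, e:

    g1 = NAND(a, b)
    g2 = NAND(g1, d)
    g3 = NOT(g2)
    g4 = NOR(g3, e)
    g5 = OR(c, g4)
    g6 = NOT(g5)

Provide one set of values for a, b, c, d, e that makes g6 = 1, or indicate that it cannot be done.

a=0, b=0, c=0, d=1, e=1

Check with a=0, b=0, c=0, d=1, e=1:
g1 = NAND(a, b) = NAND(0, 0) = 1
g2 = NAND(g1, d) = NAND(1, 1) = 0
g3 = NOT(g2) = NOT 0 = 1
g4 = NOR(g3, e) = NOR(1, 1) = 0
g5 = OR(c, g4) = OR(0, 0) = 0
g6 = NOT(g5) = NOT 0 = 1
So g6 = 1 as required.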